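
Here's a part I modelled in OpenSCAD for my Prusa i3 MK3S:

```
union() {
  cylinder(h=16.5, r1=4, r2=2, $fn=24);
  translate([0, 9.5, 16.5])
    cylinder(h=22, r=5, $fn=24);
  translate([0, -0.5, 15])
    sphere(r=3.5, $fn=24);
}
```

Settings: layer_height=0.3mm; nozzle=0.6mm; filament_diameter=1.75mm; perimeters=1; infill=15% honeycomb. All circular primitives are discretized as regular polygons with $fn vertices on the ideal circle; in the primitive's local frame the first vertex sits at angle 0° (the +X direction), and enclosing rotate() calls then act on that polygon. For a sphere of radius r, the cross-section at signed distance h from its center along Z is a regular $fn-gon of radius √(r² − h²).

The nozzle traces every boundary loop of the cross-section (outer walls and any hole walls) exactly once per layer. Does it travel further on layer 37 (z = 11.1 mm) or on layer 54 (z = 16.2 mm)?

layer 54 (z = 16.2 mm)

Layer 37 (z = 11.1): the cone (r1=4→r2=2) has section circumradius 2.655 here — a regular 24-gon (perimeter = 2·24·2.655·sin(180°/24) = 16.63 mm); the cylinder at (0, 9.5) is not intersected at this z (z outside [16.5, 38.5]); the sphere at (0, -0.5) is absent (|z−center|=3.900 > r=3.5); Taking the union: only the cone is present, so the union is just that shape — boundary = 16.63 mm. So its perimeter = 16.63 mm. Layer 54 (z = 16.2): the cone (r1=4→r2=2) has section circumradius 2.036 here — a regular 24-gon (perimeter = 2·24·2.036·sin(180°/24) = 12.76 mm); the cylinder at (0, 9.5) does not reach this height (z outside [16.5, 38.5]); the r=3.5 sphere at (0, -0.5) slices to a regular 24-gon of circumradius 3.288 (√(r²−h²) with h=1.2 from center) (perimeter = 2·24·3.288·sin(180°/24) = 20.60 mm); Merging all regions: the cone lies entirely inside the r=3.5 sphere at (0, -0.5), so the union is just the r=3.5 sphere at (0, -0.5) — boundary = 20.60 mm. So its perimeter = 20.60 mm. Layer 54 is larger (20.60 vs 16.63 mm).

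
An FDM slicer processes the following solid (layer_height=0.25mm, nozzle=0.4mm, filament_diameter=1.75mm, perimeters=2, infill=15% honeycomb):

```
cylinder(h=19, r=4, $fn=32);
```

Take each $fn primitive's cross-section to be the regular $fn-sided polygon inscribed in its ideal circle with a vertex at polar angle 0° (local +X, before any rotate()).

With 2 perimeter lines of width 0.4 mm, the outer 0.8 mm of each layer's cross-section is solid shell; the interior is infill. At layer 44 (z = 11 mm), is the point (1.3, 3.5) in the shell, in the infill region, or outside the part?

shell

At z = 11 mm: the r=4 cylinder gives a regular 32-gon of circumradius 4 (constant along its height). Overall, the cross-section is a single solid region. The nearest boundary edge runs (1.53, 3.70)→(0.78, 3.92); distance from the point to it = 0.25 mm. The point is inside the cross-section, 0.25 mm from the nearest boundary — within the 0.8 mm shell band (2 × 0.4).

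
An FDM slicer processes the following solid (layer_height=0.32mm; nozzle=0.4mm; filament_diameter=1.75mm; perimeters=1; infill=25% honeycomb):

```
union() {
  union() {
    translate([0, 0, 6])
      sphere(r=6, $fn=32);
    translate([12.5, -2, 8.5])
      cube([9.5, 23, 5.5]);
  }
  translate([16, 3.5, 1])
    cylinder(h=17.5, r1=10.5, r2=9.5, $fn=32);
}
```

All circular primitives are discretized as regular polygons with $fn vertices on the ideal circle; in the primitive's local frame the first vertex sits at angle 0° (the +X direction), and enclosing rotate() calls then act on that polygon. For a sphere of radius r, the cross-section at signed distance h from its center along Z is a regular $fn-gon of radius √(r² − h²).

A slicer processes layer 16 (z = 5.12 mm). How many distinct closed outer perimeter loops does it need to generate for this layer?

At z = 5.12 mm: the sphere: section is a regular 32-gon, circumradius = √(r²−h²) = √(6²−0.88²) = 5.935; the cube at (12.5, -2) is absent (z outside [8.5, 14]); Combining (union): only the r=6 sphere is present, so the union is just that shape — 1 connected region; the cone at (16, 3.5): at t=0.235 of its height the radius interpolates to r₁+(r₂−r₁)t = 10.265, giving a regular 32-gon of that circumradius; Combining (union): the 2 present regions are separate (no shared area or edge), so areas and boundary lengths simply add and each stays a separate island — 2 connected regions. The result has 2 disconnected regions.

2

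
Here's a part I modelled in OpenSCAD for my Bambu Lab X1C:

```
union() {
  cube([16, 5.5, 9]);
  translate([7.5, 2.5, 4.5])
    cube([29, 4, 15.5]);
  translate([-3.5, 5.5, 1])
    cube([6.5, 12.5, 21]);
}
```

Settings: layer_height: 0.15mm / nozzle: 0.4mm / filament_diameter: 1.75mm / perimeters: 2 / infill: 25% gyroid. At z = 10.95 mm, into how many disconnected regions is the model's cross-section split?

At z = 10.95 mm: the cube does not reach this height (z outside [0, 9]); the 29×4 cube at (7.5, 2.5) contributes its full rectangle; the cube at (-3.5, 5.5) (footprint 6.5×12.5) is included at this height; Taking the union: the 2 present regions are separate (no shared area or edge), so areas and boundary lengths simply add and each stays a separate island — 2 connected regions. The result has 2 disconnected regions.

2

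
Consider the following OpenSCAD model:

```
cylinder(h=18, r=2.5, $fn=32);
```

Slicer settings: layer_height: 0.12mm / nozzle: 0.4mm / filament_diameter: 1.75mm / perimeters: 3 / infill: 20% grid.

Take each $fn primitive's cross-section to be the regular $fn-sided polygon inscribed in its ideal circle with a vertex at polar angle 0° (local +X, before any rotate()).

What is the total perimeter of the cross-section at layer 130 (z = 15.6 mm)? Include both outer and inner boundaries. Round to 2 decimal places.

15.68 mm

At z = 15.6 mm: the r=2.5 cylinder gives a regular 32-gon of circumradius 2.5 (constant along its height) (perimeter = 2·32·2.500·sin(180°/32) = 15.68 mm). Overall, the cross-section is a single solid region. Total boundary length (outer) = 15.68 mm.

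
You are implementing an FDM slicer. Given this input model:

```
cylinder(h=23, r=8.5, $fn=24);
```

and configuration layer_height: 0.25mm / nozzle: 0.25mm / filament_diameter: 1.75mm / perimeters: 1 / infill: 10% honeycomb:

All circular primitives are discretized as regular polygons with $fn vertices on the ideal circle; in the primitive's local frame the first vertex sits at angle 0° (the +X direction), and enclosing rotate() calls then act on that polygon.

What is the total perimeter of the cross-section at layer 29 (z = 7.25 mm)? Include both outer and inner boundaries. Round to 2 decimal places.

53.25 mm

At z = 7.25 mm: the r=8.5 cylinder gives a regular 24-gon of circumradius 8.5 (constant along its height) (perimeter = 2·24·8.500·sin(180°/24) = 53.25 mm). Overall, the cross-section is a single solid region. Total boundary length (outer) = 53.25 mm.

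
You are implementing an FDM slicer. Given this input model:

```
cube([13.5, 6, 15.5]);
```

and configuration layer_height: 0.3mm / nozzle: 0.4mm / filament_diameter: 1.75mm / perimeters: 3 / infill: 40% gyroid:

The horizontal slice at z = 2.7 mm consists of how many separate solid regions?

At z = 2.7 mm: the cube is present — its section is the full 13.5×6 rectangle. The result has 1 disconnected region.

1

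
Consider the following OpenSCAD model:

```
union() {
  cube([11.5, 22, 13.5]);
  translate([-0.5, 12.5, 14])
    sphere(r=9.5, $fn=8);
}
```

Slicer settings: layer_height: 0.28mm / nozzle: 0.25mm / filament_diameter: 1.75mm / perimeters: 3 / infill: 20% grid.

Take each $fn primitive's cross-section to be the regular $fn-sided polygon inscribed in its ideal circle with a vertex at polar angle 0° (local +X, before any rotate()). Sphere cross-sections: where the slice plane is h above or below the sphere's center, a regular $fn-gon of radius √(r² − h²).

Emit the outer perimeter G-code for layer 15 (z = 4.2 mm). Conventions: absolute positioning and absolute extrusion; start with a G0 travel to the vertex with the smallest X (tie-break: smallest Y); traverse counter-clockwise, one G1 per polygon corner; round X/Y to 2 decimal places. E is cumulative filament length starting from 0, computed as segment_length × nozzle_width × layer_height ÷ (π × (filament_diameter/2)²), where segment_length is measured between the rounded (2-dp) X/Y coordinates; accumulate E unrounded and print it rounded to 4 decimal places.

At z = 4.2 mm: the 11.5×22 cube contributes its full rectangle; the sphere at (-0.5, 12.5) is absent (|z−center|=9.800 > r=9.5); Combining (union): only the 11.5×22 cube is present, so the union is just that shape — 1 connected region. The outline is a single polygon with 4 vertices. Extrusion per mm of travel: 0.25 × 0.28 / (π × 0.875²) = 0.029103. Accumulating E over each segment gives final E = 1.9499.

G0 X0.00 Y0.00 Z4.20
G1 X11.50 Y0.00 E0.3347
G1 X11.50 Y22.00 E0.9749
G1 X0.00 Y22.00 E1.3096
G1 X0.00 Y0.00 E1.9499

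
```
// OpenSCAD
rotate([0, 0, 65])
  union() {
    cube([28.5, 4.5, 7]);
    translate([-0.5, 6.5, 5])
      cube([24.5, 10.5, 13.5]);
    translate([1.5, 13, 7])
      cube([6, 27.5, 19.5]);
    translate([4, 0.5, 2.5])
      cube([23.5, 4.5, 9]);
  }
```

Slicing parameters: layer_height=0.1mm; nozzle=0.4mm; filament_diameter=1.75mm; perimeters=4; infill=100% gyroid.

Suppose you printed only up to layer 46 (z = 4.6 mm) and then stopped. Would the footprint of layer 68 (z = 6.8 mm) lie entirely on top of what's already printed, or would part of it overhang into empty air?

part overhangs

Compare the two slices. At z = 4.6: the cube (footprint 28.5×4.5) is included at this height (area 128.25 mm²); the cube at (-0.5, 6.5) is absent (z outside [5, 18.5]); the cube at (1.5, 13) is not intersected at this z (z outside [7, 26.5]); the cube at (4, 0.5) is present — its section is the full 23.5×4.5 rectangle (area 105.75 mm²); Taking the union: the regions partially overlap — summed areas 234.00 mm² minus the doubly-counted overlap 94.00 mm² gives 140.00 mm² — area = 140.00 mm²; (rotated 65° about Z; rotation is an isometry so areas/perimeters/island counts are preserved). At z = 6.8: the 28.5×4.5 cube contributes its full rectangle (area 128.25 mm²); the cube at (-0.5, 6.5) is present — its section is the full 24.5×10.5 rectangle (area 257.25 mm²); the cube at (1.5, 13) does not reach this height (z outside [7, 26.5]); the cube at (4, 0.5) (footprint 23.5×4.5) is included at this height (area 105.75 mm²); Taking the union: the regions partially overlap — summed areas 491.25 mm² minus the doubly-counted overlap 94.00 mm² gives 397.25 mm² — area = 397.25 mm²; (rotated 65° about Z; rotation is an isometry so areas/perimeters/island counts are preserved). Checking containment: at z = 6.8 the cross-section extends beyond the z = 4.6 cross-section by about 257.25 mm².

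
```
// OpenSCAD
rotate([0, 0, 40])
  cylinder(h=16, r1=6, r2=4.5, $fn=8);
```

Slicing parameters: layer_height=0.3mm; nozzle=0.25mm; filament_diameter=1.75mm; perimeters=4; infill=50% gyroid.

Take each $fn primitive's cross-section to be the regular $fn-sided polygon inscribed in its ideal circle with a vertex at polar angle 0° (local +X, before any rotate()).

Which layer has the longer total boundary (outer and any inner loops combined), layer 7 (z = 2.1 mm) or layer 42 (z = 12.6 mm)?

layer 7 (z = 2.1 mm)

Layer 7 (z = 2.1): the cone contributes a regular 8-gon of circumradius 5.803 (interpolated between r1=6 and r2=4.5 at t=0.131) (perimeter = 2·8·5.803·sin(180°/8) = 35.53 mm); (rotated 40° about Z; rotation is an isometry so areas/perimeters/island counts are preserved). So its perimeter = 35.53 mm. Layer 42 (z = 12.6): the cone (r1=6→r2=4.5) has section circumradius 4.819 here — a regular 8-gon (perimeter = 2·8·4.819·sin(180°/8) = 29.50 mm); (whole slice rotated 40° about Z — lengths, areas and connectivity unchanged). So its perimeter = 29.50 mm. Layer 7 is larger (35.53 vs 29.50 mm).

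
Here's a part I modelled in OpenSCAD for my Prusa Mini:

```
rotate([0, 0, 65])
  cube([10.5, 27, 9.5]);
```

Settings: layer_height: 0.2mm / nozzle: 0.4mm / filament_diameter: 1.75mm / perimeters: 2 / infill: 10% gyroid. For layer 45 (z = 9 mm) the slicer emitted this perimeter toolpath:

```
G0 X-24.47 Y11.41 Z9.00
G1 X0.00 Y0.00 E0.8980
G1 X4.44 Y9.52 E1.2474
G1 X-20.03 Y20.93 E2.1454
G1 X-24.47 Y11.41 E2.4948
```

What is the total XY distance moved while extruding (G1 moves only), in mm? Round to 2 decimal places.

Sum the Euclidean lengths of each G1 segment: total = 75.01 mm.

75.01 mm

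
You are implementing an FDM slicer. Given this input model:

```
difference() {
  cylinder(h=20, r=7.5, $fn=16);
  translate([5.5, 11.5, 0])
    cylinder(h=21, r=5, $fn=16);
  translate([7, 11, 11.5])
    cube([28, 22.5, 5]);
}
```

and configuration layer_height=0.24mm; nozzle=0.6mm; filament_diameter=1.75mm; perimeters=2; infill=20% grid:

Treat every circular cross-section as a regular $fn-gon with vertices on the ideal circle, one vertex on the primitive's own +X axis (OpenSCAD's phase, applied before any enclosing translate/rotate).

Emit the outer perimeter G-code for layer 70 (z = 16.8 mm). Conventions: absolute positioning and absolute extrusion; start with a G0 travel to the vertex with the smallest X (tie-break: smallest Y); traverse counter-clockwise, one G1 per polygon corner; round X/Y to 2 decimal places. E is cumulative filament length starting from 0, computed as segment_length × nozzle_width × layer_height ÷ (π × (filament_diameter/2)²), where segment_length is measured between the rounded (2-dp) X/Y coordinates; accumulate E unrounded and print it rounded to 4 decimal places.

G0 X-7.50 Y0.00 Z16.80
G1 X-6.93 Y-2.87 E0.1752
G1 X-5.30 Y-5.30 E0.3504
G1 X-2.87 Y-6.93 E0.5255
G1 X0.00 Y-7.50 E0.7007
G1 X2.87 Y-6.93 E0.8759
G1 X5.30 Y-5.30 E1.0511
G1 X6.93 Y-2.87 E1.2262
G1 X7.50 Y0.00 E1.4014
G1 X6.93 Y2.87 E1.5766
G1 X5.30 Y5.30 E1.7518
G1 X2.87 Y6.93 E1.9270
G1 X0.00 Y7.50 E2.1021
G1 X-2.87 Y6.93 E2.2773
G1 X-5.30 Y5.30 E2.4525
G1 X-6.93 Y2.87 E2.6277
G1 X-7.50 Y0.00 E2.8028

At z = 16.8 mm: the r=7.5 cylinder contributes a regular 16-gon of circumradius 7.5; the r=5 cylinder at (5.5, 11.5) gives a regular 16-gon of circumradius 5 (constant along its height); the cube at (7, 11) is not intersected at this z (z outside [11.5, 16.5]); Subtracting the remaining from the first: starting from the r=7.5 cylinder, the r=5 cylinder at (5.5, 11.5) misses the remaining region (no effect) — 1 connected region. The outline is a single polygon with 16 vertices. Extrusion per mm of travel: 0.6 × 0.24 / (π × 0.875²) = 0.059868. Accumulating E over each segment gives final E = 2.8028.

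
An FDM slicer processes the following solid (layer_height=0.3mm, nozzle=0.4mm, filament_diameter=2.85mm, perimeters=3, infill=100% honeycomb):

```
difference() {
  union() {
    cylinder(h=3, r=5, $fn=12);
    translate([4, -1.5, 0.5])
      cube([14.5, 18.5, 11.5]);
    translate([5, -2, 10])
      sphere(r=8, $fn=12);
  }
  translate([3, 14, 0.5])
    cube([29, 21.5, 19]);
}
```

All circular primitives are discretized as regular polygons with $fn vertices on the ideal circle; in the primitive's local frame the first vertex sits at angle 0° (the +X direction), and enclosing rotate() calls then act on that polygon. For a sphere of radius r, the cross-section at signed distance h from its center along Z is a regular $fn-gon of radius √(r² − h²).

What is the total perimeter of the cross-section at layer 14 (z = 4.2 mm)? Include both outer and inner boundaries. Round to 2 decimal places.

At z = 4.2 mm: the cylinder is not intersected at this z (z outside [0, 3]); the cube at (4, -1.5) is present — its section is the full 14.5×18.5 rectangle (perimeter 66.00 mm); the r=8 sphere at (5, -2) contributes a regular 12-gon of circumradius √(8²−5.8²) = 5.510 (perimeter = 2·12·5.510·sin(180°/12) = 34.23 mm); Merging all regions: the regions partially overlap (shared area 24.92 mm²), so the edge portions inside another operand are dropped and the merged outline is re-measured after clipping — boundary = 80.03 mm; the 29×21.5 cube at (3, 14) contributes its full rectangle (perimeter 101.00 mm); After the difference (first − rest): starting from that combined region, the 29×21.5 cube at (3, 14) partially overlaps it — only the 43.50 mm² overlap (of its 623.50 mm²) is removed, clipping the outline — boundary = 74.03 mm. Overall, the cross-section is a single solid region. Total boundary length (outer) = 74.03 mm.

74.03 mm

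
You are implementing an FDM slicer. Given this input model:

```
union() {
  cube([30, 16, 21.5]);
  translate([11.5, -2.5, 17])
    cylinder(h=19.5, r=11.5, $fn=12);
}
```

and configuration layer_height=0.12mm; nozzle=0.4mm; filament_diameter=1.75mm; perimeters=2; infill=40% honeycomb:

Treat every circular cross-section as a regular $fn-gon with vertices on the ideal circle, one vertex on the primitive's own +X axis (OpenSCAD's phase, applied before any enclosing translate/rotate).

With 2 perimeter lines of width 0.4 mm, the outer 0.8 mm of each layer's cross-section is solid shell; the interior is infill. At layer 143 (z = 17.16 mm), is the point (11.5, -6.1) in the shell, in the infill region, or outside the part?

infill

At z = 17.16 mm: the 30×16 cube contributes its full rectangle; the r=11.5 cylinder at (11.5, -2.5) contributes a regular 12-gon of circumradius 11.5; Combining (union): the regions partially overlap (shared area 142.55 mm²), so overlapping operands fuse into one piece — 1 connected region. Overall, the cross-section is a single solid region. The nearest boundary edge runs (17.25, -12.46)→(11.50, -14.00); distance from the point to it = 7.63 mm. The point is inside the cross-section and 7.63 mm from the nearest boundary — more than the 0.8 mm shell width (2 × 0.4), so it's in the infill interior.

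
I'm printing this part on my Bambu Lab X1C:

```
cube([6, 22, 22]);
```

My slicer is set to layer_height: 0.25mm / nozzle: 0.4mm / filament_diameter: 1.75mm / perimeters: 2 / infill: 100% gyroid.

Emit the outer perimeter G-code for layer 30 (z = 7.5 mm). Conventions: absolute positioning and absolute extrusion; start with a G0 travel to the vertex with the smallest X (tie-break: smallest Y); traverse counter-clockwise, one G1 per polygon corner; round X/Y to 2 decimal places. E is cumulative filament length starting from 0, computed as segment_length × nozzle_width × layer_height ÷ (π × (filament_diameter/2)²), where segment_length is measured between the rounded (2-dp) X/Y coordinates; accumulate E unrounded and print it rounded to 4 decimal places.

At z = 7.5 mm: the 6×22 cube contributes its full rectangle. The outline is a single polygon with 4 vertices. Extrusion per mm of travel: 0.4 × 0.25 / (π × 0.875²) = 0.041575. Accumulating E over each segment gives final E = 2.3282.

G0 X0.00 Y0.00 Z7.50
G1 X6.00 Y0.00 E0.2495
G1 X6.00 Y22.00 E1.1641
G1 X0.00 Y22.00 E1.4136
G1 X0.00 Y0.00 E2.3282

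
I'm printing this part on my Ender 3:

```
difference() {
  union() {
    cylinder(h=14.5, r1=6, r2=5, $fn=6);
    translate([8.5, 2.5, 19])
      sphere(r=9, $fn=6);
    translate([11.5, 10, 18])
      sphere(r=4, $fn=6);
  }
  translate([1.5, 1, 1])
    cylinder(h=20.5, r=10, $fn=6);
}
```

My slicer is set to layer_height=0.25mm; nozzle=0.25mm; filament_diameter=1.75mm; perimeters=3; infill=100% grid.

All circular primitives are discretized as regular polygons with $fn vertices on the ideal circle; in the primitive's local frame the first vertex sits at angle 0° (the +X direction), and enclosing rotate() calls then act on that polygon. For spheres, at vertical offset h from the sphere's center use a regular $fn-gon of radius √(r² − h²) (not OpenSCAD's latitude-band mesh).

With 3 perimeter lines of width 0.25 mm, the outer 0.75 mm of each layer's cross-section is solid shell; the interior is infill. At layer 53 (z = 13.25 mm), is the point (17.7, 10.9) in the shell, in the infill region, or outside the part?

outside

At z = 13.25 mm: the cone: at t=0.914 of its height the radius interpolates to r₁+(r₂−r₁)t = 5.086, giving a regular 6-gon of that circumradius; the r=9 sphere at (8.5, 2.5) slices to a regular 6-gon of circumradius 6.924 (√(r²−h²) with h=5.75 from center); the sphere at (11.5, 10) does not reach this height (|z−center|=4.750 > r=4); Taking the union: the regions partially overlap (shared area 8.86 mm²), so overlapping operands fuse into one piece — 1 connected region; the r=10 cylinder at (1.5, 1) gives a regular 6-gon of circumradius 10 (constant along its height); Taking the first minus the rest: starting from the result so far, the r=10 cylinder at (1.5, 1) partially overlaps it — only the 134.54 mm² overlap (of its 259.81 mm²) is removed, clipping the outline — 1 connected region. Overall, the cross-section is a single solid region. The nearest boundary edge runs (11.96, 8.50)→(15.42, 2.50); distance from the point to it = 6.17 mm. The point is not inside any of the regions above, so it lies outside the cross-section (6.17 mm from the nearest boundary).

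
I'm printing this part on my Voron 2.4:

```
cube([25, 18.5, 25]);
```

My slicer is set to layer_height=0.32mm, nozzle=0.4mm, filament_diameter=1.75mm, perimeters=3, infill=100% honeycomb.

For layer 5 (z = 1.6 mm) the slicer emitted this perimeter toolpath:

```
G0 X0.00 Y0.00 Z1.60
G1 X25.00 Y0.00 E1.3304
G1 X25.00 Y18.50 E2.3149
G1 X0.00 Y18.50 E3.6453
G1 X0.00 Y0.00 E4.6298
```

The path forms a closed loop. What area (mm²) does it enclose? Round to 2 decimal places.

462.50 mm²

Apply the shoelace formula to the sequence of (X, Y) vertices; enclosed area = 462.50 mm².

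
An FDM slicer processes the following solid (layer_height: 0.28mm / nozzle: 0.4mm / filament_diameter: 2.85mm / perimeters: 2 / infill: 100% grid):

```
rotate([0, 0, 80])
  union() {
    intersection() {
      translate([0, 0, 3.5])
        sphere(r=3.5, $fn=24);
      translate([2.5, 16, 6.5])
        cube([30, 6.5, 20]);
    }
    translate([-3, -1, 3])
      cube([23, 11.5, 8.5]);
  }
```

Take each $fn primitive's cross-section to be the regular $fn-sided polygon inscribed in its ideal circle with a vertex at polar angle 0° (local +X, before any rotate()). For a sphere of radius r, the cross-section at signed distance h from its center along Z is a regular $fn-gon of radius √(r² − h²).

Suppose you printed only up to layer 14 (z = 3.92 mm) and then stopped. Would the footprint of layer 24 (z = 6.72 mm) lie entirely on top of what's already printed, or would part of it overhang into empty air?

Compare the two slices. At z = 3.92: the r=3.5 sphere contributes a regular 24-gon of circumradius √(3.5²−0.42²) = 3.475 (area = (24/2)·3.475²·sin(360°/24) = 37.50 mm²); the cube at (2.5, 16) is absent (z outside [6.5, 26.5]); After intersecting: at least one operand is absent at this height, so nothing remains; the 23×11.5 cube at (-3, -1) contributes its full rectangle (area 264.50 mm²); Combining (union): only the 23×11.5 cube at (-3, -1) is present, so the union is just that shape — area = 264.50 mm²; (rotated 80° about Z; rotation is an isometry so areas/perimeters/island counts are preserved). At z = 6.72: the r=3.5 sphere contributes a regular 24-gon of circumradius √(3.5²−3.22²) = 1.372 (area = (24/2)·1.372²·sin(360°/24) = 5.84 mm²); the cube at (2.5, 16) (footprint 30×6.5) is included at this height (area 195.00 mm²); Taking the intersection: the 30×6.5 cube at (2.5, 16) does not overlap the r=3.5 sphere (empty) — nothing remains; the cube at (-3, -1) is present — its section is the full 23×11.5 rectangle (area 264.50 mm²); Combining (union): only the 23×11.5 cube at (-3, -1) is present, so the union is just that shape — area = 264.50 mm²; (whole slice rotated 80° about Z — lengths, areas and connectivity unchanged). Checking containment: the cross-section at z = 6.72 is a subset of the cross-section at z = 3.92.

entirely on top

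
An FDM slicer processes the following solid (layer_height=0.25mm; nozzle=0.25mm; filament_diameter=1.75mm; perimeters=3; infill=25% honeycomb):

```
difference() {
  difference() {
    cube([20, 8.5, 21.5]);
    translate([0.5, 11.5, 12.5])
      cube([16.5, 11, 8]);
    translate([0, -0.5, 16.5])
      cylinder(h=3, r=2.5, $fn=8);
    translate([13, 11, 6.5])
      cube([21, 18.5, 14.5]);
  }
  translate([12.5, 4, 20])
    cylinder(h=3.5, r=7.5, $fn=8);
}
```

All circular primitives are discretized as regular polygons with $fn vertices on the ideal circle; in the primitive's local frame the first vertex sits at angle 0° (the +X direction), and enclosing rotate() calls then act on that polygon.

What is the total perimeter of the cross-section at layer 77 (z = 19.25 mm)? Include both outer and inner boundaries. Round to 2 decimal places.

At z = 19.25 mm: the cube (footprint 20×8.5) is included at this height (perimeter 57.00 mm); the cube at (0.5, 11.5) is present — its section is the full 16.5×11 rectangle (perimeter 55.00 mm); the r=2.5 cylinder at (0, -0.5) contributes a regular 8-gon of circumradius 2.5 (perimeter = 2·8·2.500·sin(180°/8) = 15.31 mm); the cube at (13, 11) (footprint 21×18.5) is included at this height (perimeter 79.00 mm); Taking the first minus the rest: starting from the 20×8.5 cube, the 16.5×11 cube at (0.5, 11.5) misses the remaining region (no effect); the r=2.5 cylinder at (0, -0.5) partially overlaps it — only the 3.22 mm² overlap (of its 17.68 mm²) is removed, clipping the outline; the 21×18.5 cube at (13, 11) misses the remaining region (no effect) — boundary = 55.99 mm; the cylinder at (12.5, 4) is absent (z outside [20, 23.5]); Subtracting the remaining from the first: none of the subtracted shapes is present at this height, so the result so far is unchanged — boundary = 55.99 mm. Overall, the cross-section is a single solid region. Total boundary length (outer) = 55.99 mm.

55.99 mm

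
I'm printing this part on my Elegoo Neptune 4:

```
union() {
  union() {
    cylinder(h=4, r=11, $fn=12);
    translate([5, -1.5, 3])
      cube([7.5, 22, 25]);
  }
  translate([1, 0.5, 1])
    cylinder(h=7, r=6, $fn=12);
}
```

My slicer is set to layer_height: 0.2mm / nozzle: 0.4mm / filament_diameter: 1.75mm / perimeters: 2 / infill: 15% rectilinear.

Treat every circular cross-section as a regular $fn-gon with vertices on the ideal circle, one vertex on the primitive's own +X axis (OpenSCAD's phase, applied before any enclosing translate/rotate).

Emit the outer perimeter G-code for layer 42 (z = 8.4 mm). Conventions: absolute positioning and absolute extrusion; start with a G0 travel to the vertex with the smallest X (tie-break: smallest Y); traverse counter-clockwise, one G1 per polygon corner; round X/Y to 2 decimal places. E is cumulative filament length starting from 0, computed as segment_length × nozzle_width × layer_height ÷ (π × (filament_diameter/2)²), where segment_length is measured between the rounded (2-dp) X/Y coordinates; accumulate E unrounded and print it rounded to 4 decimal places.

At z = 8.4 mm: the cylinder does not reach this height (z outside [0, 4]); the 7.5×22 cube at (5, -1.5) contributes its full rectangle; Combining (union): only the 7.5×22 cube at (5, -1.5) is present, so the union is just that shape — 1 connected region; the cylinder at (1, 0.5) is absent (z outside [1, 8]); Combining (union): only that combined region is present, so the union is just that shape — 1 connected region. The outline is a single polygon with 4 vertices. Extrusion per mm of travel: 0.4 × 0.2 / (π × 0.875²) = 0.033260. Accumulating E over each segment gives final E = 1.9623.

G0 X5.00 Y-1.50 Z8.40
G1 X12.50 Y-1.50 E0.2495
G1 X12.50 Y20.50 E0.9812
G1 X5.00 Y20.50 E1.2306
G1 X5.00 Y-1.50 E1.9623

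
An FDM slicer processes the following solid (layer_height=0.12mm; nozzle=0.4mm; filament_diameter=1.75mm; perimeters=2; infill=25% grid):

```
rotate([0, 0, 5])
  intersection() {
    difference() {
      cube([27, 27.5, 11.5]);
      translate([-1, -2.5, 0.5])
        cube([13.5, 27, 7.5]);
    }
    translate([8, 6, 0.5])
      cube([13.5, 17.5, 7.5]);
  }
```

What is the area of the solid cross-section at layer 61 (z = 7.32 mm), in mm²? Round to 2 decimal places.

157.50 mm²

At z = 7.32 mm: the cube (footprint 27×27.5) is included at this height (area 742.50 mm²); the cube at (-1, -2.5) is present — its section is the full 13.5×27 rectangle (area 364.50 mm²); Taking the first minus the rest: starting from the 27×27.5 cube (742.50 mm²), the 13.5×27 cube at (-1, -2.5) partially overlaps it — only the 306.25 mm² overlap (of its 364.50 mm²) is removed, clipping the outline — area = 436.25 mm²; the 13.5×17.5 cube at (8, 6) contributes its full rectangle (area 236.25 mm²); Taking the intersection: the 13.5×17.5 cube at (8, 6) partially overlaps the result so far; clipping to the common part keeps 157.50 mm² — area = 157.50 mm²; (rotated 5° about Z; rotation is an isometry so areas/perimeters/island counts are preserved). Overall, the cross-section is a single solid region. Net area = 157.50 mm².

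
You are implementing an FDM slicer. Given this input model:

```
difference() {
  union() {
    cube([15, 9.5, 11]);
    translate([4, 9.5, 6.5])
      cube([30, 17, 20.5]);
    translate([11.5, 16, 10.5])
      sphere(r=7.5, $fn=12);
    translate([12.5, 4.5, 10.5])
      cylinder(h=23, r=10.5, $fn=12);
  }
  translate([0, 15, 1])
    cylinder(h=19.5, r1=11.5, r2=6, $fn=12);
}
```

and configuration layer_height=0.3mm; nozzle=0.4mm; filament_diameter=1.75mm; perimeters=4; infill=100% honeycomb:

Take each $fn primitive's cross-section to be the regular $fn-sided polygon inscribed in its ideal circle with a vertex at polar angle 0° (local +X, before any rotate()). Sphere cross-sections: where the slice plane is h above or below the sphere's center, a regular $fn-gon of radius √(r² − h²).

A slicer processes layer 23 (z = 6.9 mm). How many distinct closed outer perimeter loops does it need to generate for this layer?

1

At z = 6.9 mm: the cube is present — its section is the full 15×9.5 rectangle; the 30×17 cube at (4, 9.5) contributes its full rectangle; the r=7.5 sphere at (11.5, 16) slices to a regular 12-gon of circumradius 6.580 (√(r²−h²) with h=3.6 from center); the cylinder at (12.5, 4.5) is absent (z outside [10.5, 33.5]); Merging all regions: the regions partially overlap (shared area 129.87 mm²), so overlapping operands fuse into one piece — 1 connected region; the cone at (0, 15): at t=0.303 of its height the radius interpolates to r₁+(r₂−r₁)t = 9.836, giving a regular 12-gon of that circumradius; Taking the first minus the rest: starting from that combined region, the cone at (0, 15) partially overlaps it — only the 85.92 mm² overlap (of its 290.23 mm²) is removed, clipping the outline — 1 connected region. The result has 1 disconnected region.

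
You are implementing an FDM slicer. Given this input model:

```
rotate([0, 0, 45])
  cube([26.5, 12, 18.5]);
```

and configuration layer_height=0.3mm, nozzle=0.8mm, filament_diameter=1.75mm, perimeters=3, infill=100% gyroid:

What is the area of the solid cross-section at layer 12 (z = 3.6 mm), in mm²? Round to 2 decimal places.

318.00 mm²

At z = 3.6 mm: the cube is present — its section is the full 26.5×12 rectangle (area 318.00 mm²); (rotated 45° about Z; rotation is an isometry so areas/perimeters/island counts are preserved). Overall, the cross-section is a single solid region. Net area = 318.00 mm².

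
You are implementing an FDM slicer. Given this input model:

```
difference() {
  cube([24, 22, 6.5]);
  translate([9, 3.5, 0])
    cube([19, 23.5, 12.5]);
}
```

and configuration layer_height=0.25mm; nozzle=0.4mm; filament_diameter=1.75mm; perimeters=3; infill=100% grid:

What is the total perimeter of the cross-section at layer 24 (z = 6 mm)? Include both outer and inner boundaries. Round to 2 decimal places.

At z = 6 mm: the cube (footprint 24×22) is included at this height (perimeter 92.00 mm); the cube at (9, 3.5) (footprint 19×23.5) is included at this height (perimeter 85.00 mm); Subtracting the remaining from the first: starting from the 24×22 cube, the 19×23.5 cube at (9, 3.5) partially overlaps it — only the 277.50 mm² overlap (of its 446.50 mm²) is removed, clipping the outline — boundary = 92.00 mm. Overall, the cross-section is a single solid region. Total boundary length (outer) = 92.00 mm.

92.00 mm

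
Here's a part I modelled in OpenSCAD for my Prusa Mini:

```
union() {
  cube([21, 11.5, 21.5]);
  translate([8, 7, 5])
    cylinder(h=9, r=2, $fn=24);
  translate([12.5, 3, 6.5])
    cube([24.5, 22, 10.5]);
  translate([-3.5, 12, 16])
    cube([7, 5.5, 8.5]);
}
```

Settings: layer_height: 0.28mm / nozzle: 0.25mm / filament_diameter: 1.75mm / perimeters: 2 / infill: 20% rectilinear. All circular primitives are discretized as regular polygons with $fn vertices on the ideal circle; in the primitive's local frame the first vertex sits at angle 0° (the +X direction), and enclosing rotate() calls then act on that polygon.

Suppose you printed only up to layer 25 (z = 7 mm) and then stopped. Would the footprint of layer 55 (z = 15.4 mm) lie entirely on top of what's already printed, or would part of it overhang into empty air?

entirely on top

Compare the two slices. At z = 7: the cube (footprint 21×11.5) is included at this height (area 241.50 mm²); the cylinder at (8, 7): section is a regular 24-gon, circumradius r=2 (area = (24/2)·2.000²·sin(360°/24) = 12.42 mm²); the cube at (12.5, 3) (footprint 24.5×22) is included at this height (area 539.00 mm²); the cube at (-3.5, 12) is not intersected at this z (z outside [16, 24.5]); Taking the union: the regions partially overlap — summed areas 792.92 mm² minus the doubly-counted overlap 84.67 mm² gives 708.25 mm² — area = 708.25 mm². At z = 15.4: the cube (footprint 21×11.5) is included at this height (area 241.50 mm²); the cylinder at (8, 7) does not reach this height (z outside [5, 14]); the cube at (12.5, 3) is present — its section is the full 24.5×22 rectangle (area 539.00 mm²); the cube at (-3.5, 12) does not reach this height (z outside [16, 24.5]); Combining (union): the regions partially overlap — summed areas 780.50 mm² minus the doubly-counted overlap 72.25 mm² gives 708.25 mm² — area = 708.25 mm². Checking containment: the cross-section at z = 15.4 is a subset of the cross-section at z = 7.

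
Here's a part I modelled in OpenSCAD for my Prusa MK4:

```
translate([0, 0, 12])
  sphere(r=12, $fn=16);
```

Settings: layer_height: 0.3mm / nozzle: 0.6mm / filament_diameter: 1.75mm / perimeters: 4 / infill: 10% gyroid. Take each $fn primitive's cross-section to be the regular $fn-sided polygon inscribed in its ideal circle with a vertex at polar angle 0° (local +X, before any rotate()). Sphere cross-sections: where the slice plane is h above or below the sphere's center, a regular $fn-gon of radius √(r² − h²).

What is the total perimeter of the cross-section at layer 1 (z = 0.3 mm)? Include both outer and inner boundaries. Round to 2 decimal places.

At z = 0.3 mm: the r=12 sphere slices to a regular 16-gon of circumradius 2.666 (√(r²−h²) with h=11.7 from center) (perimeter = 2·16·2.666·sin(180°/16) = 16.65 mm). Overall, the cross-section is a single solid region. Total boundary length (outer) = 16.65 mm.

16.65 mm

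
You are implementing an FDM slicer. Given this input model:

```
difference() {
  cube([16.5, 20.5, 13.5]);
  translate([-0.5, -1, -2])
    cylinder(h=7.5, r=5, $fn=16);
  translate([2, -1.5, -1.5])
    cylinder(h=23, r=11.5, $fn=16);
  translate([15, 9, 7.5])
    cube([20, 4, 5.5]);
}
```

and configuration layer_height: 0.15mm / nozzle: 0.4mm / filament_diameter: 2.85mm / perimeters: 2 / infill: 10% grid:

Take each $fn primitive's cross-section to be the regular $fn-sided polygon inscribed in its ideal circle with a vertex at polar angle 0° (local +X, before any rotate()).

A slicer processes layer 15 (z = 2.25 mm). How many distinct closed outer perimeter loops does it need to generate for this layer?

At z = 2.25 mm: the cube is present — its section is the full 16.5×20.5 rectangle; the r=5 cylinder at (-0.5, -1) gives a regular 16-gon of circumradius 5 (constant along its height); the r=11.5 cylinder at (2, -1.5) gives a regular 16-gon of circumradius 11.5 (constant along its height); the cube at (15, 9) is not intersected at this z (z outside [7.5, 13]); Subtracting the remaining from the first: starting from the 16.5×20.5 cube, the r=5 cylinder at (-0.5, -1) partially overlaps it — only the 12.26 mm² overlap (of its 76.54 mm²) is removed, clipping the outline; the r=11.5 cylinder at (2, -1.5) partially overlaps it — only the 91.54 mm² overlap (of its 404.88 mm²) is removed, clipping the outline — 1 connected region. The result has 1 disconnected region.

1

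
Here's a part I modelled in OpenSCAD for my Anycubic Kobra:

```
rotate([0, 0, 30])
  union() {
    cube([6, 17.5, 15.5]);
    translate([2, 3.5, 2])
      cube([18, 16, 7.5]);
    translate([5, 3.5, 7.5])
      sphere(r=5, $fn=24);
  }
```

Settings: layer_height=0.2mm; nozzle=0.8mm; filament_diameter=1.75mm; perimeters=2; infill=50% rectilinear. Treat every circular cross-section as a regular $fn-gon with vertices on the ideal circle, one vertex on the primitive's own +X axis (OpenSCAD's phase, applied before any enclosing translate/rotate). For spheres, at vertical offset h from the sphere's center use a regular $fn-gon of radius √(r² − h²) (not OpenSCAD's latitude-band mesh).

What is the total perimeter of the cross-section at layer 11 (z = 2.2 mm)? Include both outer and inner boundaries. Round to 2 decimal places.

79.00 mm

At z = 2.2 mm: the cube is present — its section is the full 6×17.5 rectangle (perimeter 47.00 mm); the 18×16 cube at (2, 3.5) contributes its full rectangle (perimeter 68.00 mm); the sphere at (5, 3.5) does not reach this height (|z−center|=5.300 > r=5); Combining (union): the regions partially overlap (shared area 56.00 mm²), so the edge portions inside another operand are dropped and the merged outline is re-measured after clipping — boundary = 79.00 mm; (rotated 30° about Z; rotation is an isometry so areas/perimeters/island counts are preserved). Overall, the cross-section is a single solid region. Total boundary length (outer) = 79.00 mm.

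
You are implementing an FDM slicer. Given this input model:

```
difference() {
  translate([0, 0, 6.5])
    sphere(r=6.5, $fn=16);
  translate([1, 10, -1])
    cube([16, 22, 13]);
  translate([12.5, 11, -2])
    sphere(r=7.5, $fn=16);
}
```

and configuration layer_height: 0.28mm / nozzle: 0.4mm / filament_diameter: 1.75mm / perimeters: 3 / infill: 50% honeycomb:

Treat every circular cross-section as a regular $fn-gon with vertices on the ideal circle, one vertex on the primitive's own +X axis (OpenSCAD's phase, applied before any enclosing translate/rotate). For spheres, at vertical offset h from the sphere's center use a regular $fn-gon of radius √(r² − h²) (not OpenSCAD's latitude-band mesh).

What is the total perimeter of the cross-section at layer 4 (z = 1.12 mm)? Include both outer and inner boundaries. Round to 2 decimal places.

At z = 1.12 mm: the r=6.5 sphere contributes a regular 16-gon of circumradius √(6.5²−5.38²) = 3.648 (perimeter = 2·16·3.648·sin(180°/16) = 22.77 mm); the cube at (1, 10) is present — its section is the full 16×22 rectangle (perimeter 76.00 mm); the r=7.5 sphere at (12.5, 11) slices to a regular 16-gon of circumradius 6.820 (√(r²−h²) with h=3.12 from center) (perimeter = 2·16·6.820·sin(180°/16) = 42.58 mm); Subtracting the remaining from the first: starting from the r=6.5 sphere, the 16×22 cube at (1, 10) misses the remaining region (no effect); the r=7.5 sphere at (12.5, 11) misses the remaining region (no effect) — boundary = 22.77 mm. Overall, the cross-section is a single solid region. Total boundary length (outer) = 22.77 mm.

22.77 mm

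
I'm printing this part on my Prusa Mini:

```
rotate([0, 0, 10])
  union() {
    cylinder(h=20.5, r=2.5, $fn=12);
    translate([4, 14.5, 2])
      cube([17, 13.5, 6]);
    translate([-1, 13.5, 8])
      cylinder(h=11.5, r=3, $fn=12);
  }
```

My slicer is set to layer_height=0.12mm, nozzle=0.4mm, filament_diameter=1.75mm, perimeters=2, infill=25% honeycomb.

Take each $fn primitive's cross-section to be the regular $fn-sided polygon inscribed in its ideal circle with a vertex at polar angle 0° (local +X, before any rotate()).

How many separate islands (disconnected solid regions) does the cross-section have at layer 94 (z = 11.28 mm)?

At z = 11.28 mm: the cylinder: section is a regular 12-gon, circumradius r=2.5; the cube at (4, 14.5) is absent (z outside [2, 8]); the r=3 cylinder at (-1, 13.5) gives a regular 12-gon of circumradius 3 (constant along its height); Merging all regions: the 2 present regions are separate (no shared area or edge), so areas and boundary lengths simply add and each stays a separate island — 2 connected regions; (rotated 10° about Z; rotation is an isometry so areas/perimeters/island counts are preserved). Overall, the cross-section has 2 separate islands. Island count = 2.

2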